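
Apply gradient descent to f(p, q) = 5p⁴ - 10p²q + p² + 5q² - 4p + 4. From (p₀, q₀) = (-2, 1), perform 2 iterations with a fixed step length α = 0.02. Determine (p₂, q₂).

∇f = (20p³ - 20pq + 2p - 4, -10p² + 10q)
Step 1: at (-2, 1), ∇f = (-128, -30) → (-2, 1) − 0.02·(-128, -30) = (0.56, 1.6)
Step 2: at (0.56, 1.6), ∇f = (-17.28768, 12.864) → (0.56, 1.6) − 0.02·(-17.28768, 12.864) = (0.9057536, 1.34272)

(0.9057536, 1.34272)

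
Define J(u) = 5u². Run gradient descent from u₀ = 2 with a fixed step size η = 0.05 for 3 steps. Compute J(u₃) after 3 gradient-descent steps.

J′(u) = 10u
Step 1: J′(2) = 20; u₁ = 2 − 0.05·20 = 1
Step 2: J′(1) = 10; u₂ = 1 − 0.05·10 = 0.5
Step 3: J′(0.5) = 5; u₃ = 0.5 − 0.05·5 = 0.25
J(0.25) = 0.3125

0.3125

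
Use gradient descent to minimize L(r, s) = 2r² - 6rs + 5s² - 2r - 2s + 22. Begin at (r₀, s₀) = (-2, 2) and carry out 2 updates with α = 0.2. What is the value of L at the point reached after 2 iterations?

∇L = (4r - 6s - 2, -6r + 10s - 2)
(r₁, s₁) = (-2, 2) − 0.2·(-22, 30) = (2.4, -4)
(r₂, s₂) = (2.4, -4) − 0.2·(31.6, -56.4) = (-3.92, 7.28)
L(-3.92, 7.28) = 482.2304

482.2304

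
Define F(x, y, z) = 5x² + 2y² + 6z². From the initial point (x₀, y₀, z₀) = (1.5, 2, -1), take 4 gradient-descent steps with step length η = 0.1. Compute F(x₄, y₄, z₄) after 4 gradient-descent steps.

0.13438464

∇F = (10x, 4y, 12z)
(x₁, y₁, z₁) = (1.5, 2, -1) − 0.1·(15, 8, -12) = (0, 1.2, 0.2)
(x₂, y₂, z₂) = (0, 1.2, 0.2) − 0.1·(0, 4.8, 2.4) = (0, 0.72, -0.04)
(x₃, y₃, z₃) = (0, 0.72, -0.04) − 0.1·(0, 2.88, -0.48) = (0, 0.432, 0.008)
(x₄, y₄, z₄) = (0, 0.432, 0.008) − 0.1·(0, 1.728, 0.096) = (0, 0.2592, -0.0016)
F(0, 0.2592, -0.0016) = 0.13438464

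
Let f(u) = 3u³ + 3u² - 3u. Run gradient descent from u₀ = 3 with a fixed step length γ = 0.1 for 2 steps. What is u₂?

f′(u) = 9u² + 6u - 3
Step 1: f′(3) = 96; u₁ = 3 − 0.1·96 = -6.6
Step 2: f′(-6.6) = 349.44; u₂ = -6.6 − 0.1·349.44 = -41.544

-41.544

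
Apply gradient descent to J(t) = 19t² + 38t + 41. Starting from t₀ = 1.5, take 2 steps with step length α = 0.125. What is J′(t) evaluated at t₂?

J′(t) = 38t + 38
t₁ = 1.5 − 0.125·95 = -10.375
t₂ = -10.375 − 0.125·(-356.25) = 34.15625
J′(t) at (34.15625) = 1335.9375

1335.9375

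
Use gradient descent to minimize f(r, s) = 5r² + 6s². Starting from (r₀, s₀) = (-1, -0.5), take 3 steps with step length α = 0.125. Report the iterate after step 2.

(-0.0625, -0.125)

∇f = (10r, 12s)
Step 1: at (-1, -0.5), ∇f = (-10, -6) → (-1, -0.5) − 0.125·(-10, -6) = (0.25, 0.25)
Step 2: at (0.25, 0.25), ∇f = (2.5, 3) → (0.25, 0.25) − 0.125·(2.5, 3) = (-0.0625, -0.125)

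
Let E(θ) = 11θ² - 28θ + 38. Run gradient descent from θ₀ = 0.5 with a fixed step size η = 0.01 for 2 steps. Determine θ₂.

E′(θ) = 22θ - 28
θ₁ = 0.5 − 0.01·(-17) = 0.67
θ₂ = 0.67 − 0.01·(-13.26) = 0.8026

0.8026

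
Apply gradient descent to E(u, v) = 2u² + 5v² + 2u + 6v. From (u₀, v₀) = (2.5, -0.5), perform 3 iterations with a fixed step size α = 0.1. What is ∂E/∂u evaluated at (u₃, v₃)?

2.592

∇E = (4u + 2, 10v + 6)
Step 1: at (2.5, -0.5), ∇E = (12, 1) → (2.5, -0.5) − 0.1·(12, 1) = (1.3, -0.6)
Step 2: at (1.3, -0.6), ∇E = (7.2, 0) → (1.3, -0.6) − 0.1·(7.2, 0) = (0.58, -0.6)
Step 3: at (0.58, -0.6), ∇E = (4.32, 0) → (0.58, -0.6) − 0.1·(4.32, 0) = (0.148, -0.6)
∂E/∂u at (0.148, -0.6) = 2.592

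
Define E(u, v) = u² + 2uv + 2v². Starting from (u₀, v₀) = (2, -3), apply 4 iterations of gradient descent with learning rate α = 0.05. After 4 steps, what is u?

2.1523

∇E = (2u + 2v, 2u + 4v)
(u₁, v₁) = (2, -3) − 0.05·(-2, -8) = (2.1, -2.6)
(u₂, v₂) = (2.1, -2.6) − 0.05·(-1, -6.2) = (2.15, -2.29)
(u₃, v₃) = (2.15, -2.29) − 0.05·(-0.28, -4.86) = (2.164, -2.047)
(u₄, v₄) = (2.164, -2.047) − 0.05·(0.234, -3.86) = (2.1523, -1.854)
u = 2.1523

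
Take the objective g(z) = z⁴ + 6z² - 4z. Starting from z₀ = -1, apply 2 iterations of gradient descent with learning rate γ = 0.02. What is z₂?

g′(z) = 4z³ + 12z - 4
Step 1: g′(-1) = -20; z₁ = -1 − 0.02·(-20) = -0.6
Step 2: g′(-0.6) = -12.064; z₂ = -0.6 − 0.02·(-12.064) = -0.35872

-0.35872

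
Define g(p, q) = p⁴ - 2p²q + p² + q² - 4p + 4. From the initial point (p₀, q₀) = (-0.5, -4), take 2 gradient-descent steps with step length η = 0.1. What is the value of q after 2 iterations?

∇g = (4p³ - 4pq + 2p - 4, -2p² + 2q)
Step 1: at (-0.5, -4), ∇g = (-13.5, -8.5) → (-0.5, -4) − 0.1·(-13.5, -8.5) = (0.85, -3.15)
Step 2: at (0.85, -3.15), ∇g = (10.8665, -7.745) → (0.85, -3.15) − 0.1·(10.8665, -7.745) = (-0.23665, -2.3755)
q = -2.3755

-2.3755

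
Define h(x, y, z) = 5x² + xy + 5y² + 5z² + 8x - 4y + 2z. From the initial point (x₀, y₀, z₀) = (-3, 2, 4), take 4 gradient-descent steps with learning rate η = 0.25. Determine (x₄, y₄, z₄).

(-8.30859375, 1.9765625, 21.0625)

∇h = (10x + y + 8, x + 10y - 4, 10z + 2)
Step 1: at (-3, 2, 4), ∇h = (-20, 13, 42) → (-3, 2, 4) − 0.25·(-20, 13, 42) = (2, -1.25, -6.5)
Step 2: at (2, -1.25, -6.5), ∇h = (26.75, -14.5, -63) → (2, -1.25, -6.5) − 0.25·(26.75, -14.5, -63) = (-4.6875, 2.375, 9.25)
Step 3: at (-4.6875, 2.375, 9.25), ∇h = (-36.5, 15.0625, 94.5) → (-4.6875, 2.375, 9.25) − 0.25·(-36.5, 15.0625, 94.5) = (4.4375, -1.390625, -14.375)
Step 4: at (4.4375, -1.390625, -14.375), ∇h = (50.984375, -13.46875, -141.75) → (4.4375, -1.390625, -14.375) − 0.25·(50.984375, -13.46875, -141.75) = (-8.30859375, 1.9765625, 21.0625)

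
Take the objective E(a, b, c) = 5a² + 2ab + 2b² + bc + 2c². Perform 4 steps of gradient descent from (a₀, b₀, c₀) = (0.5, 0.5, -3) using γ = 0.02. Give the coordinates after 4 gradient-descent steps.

(0.14575392, 0.4989796, -2.18463328)

∇E = (10a + 2b, 2a + 4b + c, b + 4c)
Step 1: at (0.5, 0.5, -3), ∇E = (6, 0, -11.5) → (0.5, 0.5, -3) − 0.02·(6, 0, -11.5) = (0.38, 0.5, -2.77)
Step 2: at (0.38, 0.5, -2.77), ∇E = (4.8, -0.01, -10.58) → (0.38, 0.5, -2.77) − 0.02·(4.8, -0.01, -10.58) = (0.284, 0.5002, -2.5584)
Step 3: at (0.284, 0.5002, -2.5584), ∇E = (3.8404, 0.0104, -9.7334) → (0.284, 0.5002, -2.5584) − 0.02·(3.8404, 0.0104, -9.7334) = (0.207192, 0.499992, -2.363732)
Step 4: at (0.207192, 0.499992, -2.363732), ∇E = (3.071904, 0.05062, -8.954936) → (0.207192, 0.499992, -2.363732) − 0.02·(3.071904, 0.05062, -8.954936) = (0.14575392, 0.4989796, -2.18463328)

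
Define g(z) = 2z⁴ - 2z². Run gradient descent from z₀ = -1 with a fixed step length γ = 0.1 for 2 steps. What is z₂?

g′(z) = 8z³ - 4z
Step 1: g′(-1) = -4; z₁ = -1 − 0.1·(-4) = -0.6
Step 2: g′(-0.6) = 0.672; z₂ = -0.6 − 0.1·0.672 = -0.6672

-0.6672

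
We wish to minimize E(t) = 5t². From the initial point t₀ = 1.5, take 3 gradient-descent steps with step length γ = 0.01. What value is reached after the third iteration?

1.0935

E′(t) = 10t
Step 1: E′(1.5) = 15; t₁ = 1.5 − 0.01·15 = 1.35
Step 2: E′(1.35) = 13.5; t₂ = 1.35 − 0.01·13.5 = 1.215
Step 3: E′(1.215) = 12.15; t₃ = 1.215 − 0.01·12.15 = 1.0935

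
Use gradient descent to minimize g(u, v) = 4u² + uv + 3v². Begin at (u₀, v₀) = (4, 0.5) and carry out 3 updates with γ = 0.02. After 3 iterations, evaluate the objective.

∇g = (8u + v, u + 6v)
(u₁, v₁) = (4, 0.5) − 0.02·(32.5, 7) = (3.35, 0.36)
(u₂, v₂) = (3.35, 0.36) − 0.02·(27.16, 5.51) = (2.8068, 0.2498)
(u₃, v₃) = (2.8068, 0.2498) − 0.02·(22.7042, 4.3056) = (2.352716, 0.163688)
g(2.352716, 0.163688) = 22.606582967264

22.606582967264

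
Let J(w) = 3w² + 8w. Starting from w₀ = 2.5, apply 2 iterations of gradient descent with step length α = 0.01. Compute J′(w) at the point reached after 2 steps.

J′(w) = 6w + 8
Step 1: J′(2.5) = 23; w₁ = 2.5 − 0.01·23 = 2.27
Step 2: J′(2.27) = 21.62; w₂ = 2.27 − 0.01·21.62 = 2.0538
J′(w) at (2.0538) = 20.3228

20.3228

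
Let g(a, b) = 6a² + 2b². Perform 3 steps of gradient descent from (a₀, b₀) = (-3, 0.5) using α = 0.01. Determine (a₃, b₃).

(-2.044416, 0.442368)

∇g = (12a, 4b)
(a₁, b₁) = (-3, 0.5) − 0.01·(-36, 2) = (-2.64, 0.48)
(a₂, b₂) = (-2.64, 0.48) − 0.01·(-31.68, 1.92) = (-2.3232, 0.4608)
(a₃, b₃) = (-2.3232, 0.4608) − 0.01·(-27.8784, 1.8432) = (-2.044416, 0.442368)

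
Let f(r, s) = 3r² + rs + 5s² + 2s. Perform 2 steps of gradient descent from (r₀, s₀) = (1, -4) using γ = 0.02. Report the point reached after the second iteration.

(0.91, -2.6672)

∇f = (6r + s, r + 10s + 2)
(r₁, s₁) = (1, -4) − 0.02·(2, -37) = (0.96, -3.26)
(r₂, s₂) = (0.96, -3.26) − 0.02·(2.5, -29.64) = (0.91, -2.6672)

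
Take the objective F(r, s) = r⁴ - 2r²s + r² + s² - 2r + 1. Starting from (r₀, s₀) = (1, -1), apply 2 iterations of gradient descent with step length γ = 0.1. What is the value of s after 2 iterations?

∇F = (4r³ - 4rs + 2r - 2, -2r² + 2s)
(r₁, s₁) = (1, -1) − 0.1·(8, -4) = (0.2, -0.6)
(r₂, s₂) = (0.2, -0.6) − 0.1·(-1.088, -1.28) = (0.3088, -0.472)
s = -0.472

-0.472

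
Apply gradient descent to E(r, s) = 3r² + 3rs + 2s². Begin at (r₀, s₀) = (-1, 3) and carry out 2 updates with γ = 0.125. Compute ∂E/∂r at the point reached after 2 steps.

∇E = (6r + 3s, 3r + 4s)
(r₁, s₁) = (-1, 3) − 0.125·(3, 9) = (-1.375, 1.875)
(r₂, s₂) = (-1.375, 1.875) − 0.125·(-2.625, 3.375) = (-1.046875, 1.453125)
∂E/∂r at (-1.046875, 1.453125) = -1.921875

-1.921875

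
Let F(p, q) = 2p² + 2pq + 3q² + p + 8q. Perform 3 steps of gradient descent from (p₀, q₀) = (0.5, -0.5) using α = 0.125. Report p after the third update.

0.375

∇F = (4p + 2q + 1, 2p + 6q + 8)
Step 1: at (0.5, -0.5), ∇F = (2, 6) → (0.5, -0.5) − 0.125·(2, 6) = (0.25, -1.25)
Step 2: at (0.25, -1.25), ∇F = (-0.5, 1) → (0.25, -1.25) − 0.125·(-0.5, 1) = (0.3125, -1.375)
Step 3: at (0.3125, -1.375), ∇F = (-0.5, 0.375) → (0.3125, -1.375) − 0.125·(-0.5, 0.375) = (0.375, -1.421875)
p = 0.375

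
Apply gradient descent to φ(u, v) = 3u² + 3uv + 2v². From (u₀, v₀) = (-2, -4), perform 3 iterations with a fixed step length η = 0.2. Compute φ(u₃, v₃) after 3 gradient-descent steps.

4.352

∇φ = (6u + 3v, 3u + 4v)
Step 1: at (-2, -4), ∇φ = (-24, -22) → (-2, -4) − 0.2·(-24, -22) = (2.8, 0.4)
Step 2: at (2.8, 0.4), ∇φ = (18, 10) → (2.8, 0.4) − 0.2·(18, 10) = (-0.8, -1.6)
Step 3: at (-0.8, -1.6), ∇φ = (-9.6, -8.8) → (-0.8, -1.6) − 0.2·(-9.6, -8.8) = (1.12, 0.16)
φ(1.12, 0.16) = 4.352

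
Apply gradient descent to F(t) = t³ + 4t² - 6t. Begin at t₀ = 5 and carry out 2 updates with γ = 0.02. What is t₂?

F′(t) = 3t² + 8t - 6
Step 1: F′(5) = 109; t₁ = 5 − 0.02·109 = 2.82
Step 2: F′(2.82) = 40.4172; t₂ = 2.82 − 0.02·40.4172 = 2.011656

2.011656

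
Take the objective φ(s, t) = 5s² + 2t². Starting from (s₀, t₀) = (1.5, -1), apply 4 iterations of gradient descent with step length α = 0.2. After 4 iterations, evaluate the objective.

∇φ = (10s, 4t)
Step 1: at (1.5, -1), ∇φ = (15, -4) → (1.5, -1) − 0.2·(15, -4) = (-1.5, -0.2)
Step 2: at (-1.5, -0.2), ∇φ = (-15, -0.8) → (-1.5, -0.2) − 0.2·(-15, -0.8) = (1.5, -0.04)
Step 3: at (1.5, -0.04), ∇φ = (15, -0.16) → (1.5, -0.04) − 0.2·(15, -0.16) = (-1.5, -0.008)
Step 4: at (-1.5, -0.008), ∇φ = (-15, -0.032) → (-1.5, -0.008) − 0.2·(-15, -0.032) = (1.5, -0.0016)
φ(1.5, -0.0016) = 11.25000512

11.25000512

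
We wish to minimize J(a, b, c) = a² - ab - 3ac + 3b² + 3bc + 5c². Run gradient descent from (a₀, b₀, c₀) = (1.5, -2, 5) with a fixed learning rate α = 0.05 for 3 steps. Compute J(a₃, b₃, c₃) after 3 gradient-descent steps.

10.03294083984375

∇J = (2a - b - 3c, -a + 6b + 3c, -3a + 3b + 10c)
Step 1: at (1.5, -2, 5), ∇J = (-10, 1.5, 39.5) → (1.5, -2, 5) − 0.05·(-10, 1.5, 39.5) = (2, -2.075, 3.025)
Step 2: at (2, -2.075, 3.025), ∇J = (-3, -5.375, 18.025) → (2, -2.075, 3.025) − 0.05·(-3, -5.375, 18.025) = (2.15, -1.80625, 2.12375)
Step 3: at (2.15, -1.80625, 2.12375), ∇J = (-0.265, -6.61625, 9.36875) → (2.15, -1.80625, 2.12375) − 0.05·(-0.265, -6.61625, 9.36875) = (2.16325, -1.4754375, 1.6553125)
J(2.16325, -1.4754375, 1.6553125) = 10.03294083984375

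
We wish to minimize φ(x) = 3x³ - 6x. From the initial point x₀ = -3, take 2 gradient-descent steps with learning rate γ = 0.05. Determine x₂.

φ′(x) = 9x² - 6
Step 1: φ′(-3) = 75; x₁ = -3 − 0.05·75 = -6.75
Step 2: φ′(-6.75) = 404.0625; x₂ = -6.75 − 0.05·404.0625 = -26.953125

-26.953125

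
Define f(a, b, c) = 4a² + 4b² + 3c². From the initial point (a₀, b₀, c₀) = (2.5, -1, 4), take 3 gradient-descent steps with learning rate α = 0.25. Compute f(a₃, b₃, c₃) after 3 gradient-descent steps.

∇f = (8a, 8b, 6c)
(a₁, b₁, c₁) = (2.5, -1, 4) − 0.25·(20, -8, 24) = (-2.5, 1, -2)
(a₂, b₂, c₂) = (-2.5, 1, -2) − 0.25·(-20, 8, -12) = (2.5, -1, 1)
(a₃, b₃, c₃) = (2.5, -1, 1) − 0.25·(20, -8, 6) = (-2.5, 1, -0.5)
f(-2.5, 1, -0.5) = 29.75

29.75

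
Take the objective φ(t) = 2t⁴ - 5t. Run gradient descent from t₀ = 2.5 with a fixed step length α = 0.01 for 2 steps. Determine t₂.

1.17424

φ′(t) = 8t³ - 5
t₁ = 2.5 − 0.01·120 = 1.3
t₂ = 1.3 − 0.01·12.576 = 1.17424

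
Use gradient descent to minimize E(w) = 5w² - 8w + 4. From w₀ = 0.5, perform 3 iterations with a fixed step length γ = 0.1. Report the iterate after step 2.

0.8

E′(w) = 10w - 8
Step 1: E′(0.5) = -3; w₁ = 0.5 − 0.1·(-3) = 0.8
Step 2: E′(0.8) = 0; w₂ = 0.8 − 0.1·0 = 0.8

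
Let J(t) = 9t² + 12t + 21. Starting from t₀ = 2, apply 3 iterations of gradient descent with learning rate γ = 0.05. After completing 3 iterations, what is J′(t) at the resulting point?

J′(t) = 18t + 12
t₁ = 2 − 0.05·48 = -0.4
t₂ = -0.4 − 0.05·4.8 = -0.64
t₃ = -0.64 − 0.05·0.48 = -0.664
J′(t) at (-0.664) = 0.048

0.048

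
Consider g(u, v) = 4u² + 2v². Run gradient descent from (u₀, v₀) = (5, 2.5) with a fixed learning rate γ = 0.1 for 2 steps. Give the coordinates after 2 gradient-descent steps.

(0.2, 0.9)

∇g = (8u, 4v)
Step 1: at (5, 2.5), ∇g = (40, 10) → (5, 2.5) − 0.1·(40, 10) = (1, 1.5)
Step 2: at (1, 1.5), ∇g = (8, 6) → (1, 1.5) − 0.1·(8, 6) = (0.2, 0.9)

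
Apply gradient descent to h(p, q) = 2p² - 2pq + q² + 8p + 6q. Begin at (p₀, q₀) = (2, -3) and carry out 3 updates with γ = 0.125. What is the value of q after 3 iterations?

∇h = (4p - 2q + 8, -2p + 2q + 6)
Step 1: at (2, -3), ∇h = (22, -4) → (2, -3) − 0.125·(22, -4) = (-0.75, -2.5)
Step 2: at (-0.75, -2.5), ∇h = (10, 2.5) → (-0.75, -2.5) − 0.125·(10, 2.5) = (-2, -2.8125)
Step 3: at (-2, -2.8125), ∇h = (5.625, 4.375) → (-2, -2.8125) − 0.125·(5.625, 4.375) = (-2.703125, -3.359375)
q = -3.359375

-3.359375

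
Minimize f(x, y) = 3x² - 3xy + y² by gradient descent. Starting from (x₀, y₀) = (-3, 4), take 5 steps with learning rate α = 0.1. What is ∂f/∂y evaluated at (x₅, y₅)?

∇f = (6x - 3y, -3x + 2y)
(x₁, y₁) = (-3, 4) − 0.1·(-30, 17) = (0, 2.3)
(x₂, y₂) = (0, 2.3) − 0.1·(-6.9, 4.6) = (0.69, 1.84)
(x₃, y₃) = (0.69, 1.84) − 0.1·(-1.38, 1.61) = (0.828, 1.679)
(x₄, y₄) = (0.828, 1.679) − 0.1·(-0.069, 0.874) = (0.8349, 1.5916)
(x₅, y₅) = (0.8349, 1.5916) − 0.1·(0.2346, 0.6785) = (0.81144, 1.52375)
∂f/∂y at (0.81144, 1.52375) = 0.61318

0.61318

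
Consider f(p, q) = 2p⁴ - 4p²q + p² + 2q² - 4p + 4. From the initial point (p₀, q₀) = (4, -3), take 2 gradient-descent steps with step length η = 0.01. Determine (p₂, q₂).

(-0.89544576, -1.970624)

∇f = (8p³ - 8pq + 2p - 4, -4p² + 4q)
Step 1: at (4, -3), ∇f = (612, -76) → (4, -3) − 0.01·(612, -76) = (-2.12, -2.24)
Step 2: at (-2.12, -2.24), ∇f = (-122.455424, -26.9376) → (-2.12, -2.24) − 0.01·(-122.455424, -26.9376) = (-0.89544576, -1.970624)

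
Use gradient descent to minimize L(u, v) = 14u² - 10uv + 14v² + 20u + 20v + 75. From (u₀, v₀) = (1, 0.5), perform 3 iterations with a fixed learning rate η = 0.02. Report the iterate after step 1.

(0.14, 0.02)

∇L = (28u - 10v + 20, -10u + 28v + 20)
Step 1: at (1, 0.5), ∇L = (43, 24) → (1, 0.5) − 0.02·(43, 24) = (0.14, 0.02)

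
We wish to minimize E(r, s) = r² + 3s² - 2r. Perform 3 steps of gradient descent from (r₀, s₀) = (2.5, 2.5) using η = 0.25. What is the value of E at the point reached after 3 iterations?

∇E = (2r - 2, 6s)
(r₁, s₁) = (2.5, 2.5) − 0.25·(3, 15) = (1.75, -1.25)
(r₂, s₂) = (1.75, -1.25) − 0.25·(1.5, -7.5) = (1.375, 0.625)
(r₃, s₃) = (1.375, 0.625) − 0.25·(0.75, 3.75) = (1.1875, -0.3125)
E(1.1875, -0.3125) = -0.671875

-0.671875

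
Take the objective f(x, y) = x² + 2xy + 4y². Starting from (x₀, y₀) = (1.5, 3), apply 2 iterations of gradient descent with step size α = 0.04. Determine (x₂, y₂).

∇f = (2x + 2y, 2x + 8y)
(x₁, y₁) = (1.5, 3) − 0.04·(9, 27) = (1.14, 1.92)
(x₂, y₂) = (1.14, 1.92) − 0.04·(6.12, 17.64) = (0.8952, 1.2144)

(0.8952, 1.2144)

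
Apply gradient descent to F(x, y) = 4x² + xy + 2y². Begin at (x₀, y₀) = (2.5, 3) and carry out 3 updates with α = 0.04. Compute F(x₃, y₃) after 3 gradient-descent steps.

7.538859966464

∇F = (8x + y, x + 4y)
Step 1: at (2.5, 3), ∇F = (23, 14.5) → (2.5, 3) − 0.04·(23, 14.5) = (1.58, 2.42)
Step 2: at (1.58, 2.42), ∇F = (15.06, 11.26) → (1.58, 2.42) − 0.04·(15.06, 11.26) = (0.9776, 1.9696)
Step 3: at (0.9776, 1.9696), ∇F = (9.7904, 8.856) → (0.9776, 1.9696) − 0.04·(9.7904, 8.856) = (0.585984, 1.61536)
F(0.585984, 1.61536) = 7.538859966464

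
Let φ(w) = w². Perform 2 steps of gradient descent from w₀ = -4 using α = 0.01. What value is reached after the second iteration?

φ′(w) = 2w
Step 1: φ′(-4) = -8; w₁ = -4 − 0.01·(-8) = -3.92
Step 2: φ′(-3.92) = -7.84; w₂ = -3.92 − 0.01·(-7.84) = -3.8416

-3.8416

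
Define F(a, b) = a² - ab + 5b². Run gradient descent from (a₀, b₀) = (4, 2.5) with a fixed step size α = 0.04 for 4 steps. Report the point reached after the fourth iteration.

∇F = (2a - b, -a + 10b)
(a₁, b₁) = (4, 2.5) − 0.04·(5.5, 21) = (3.78, 1.66)
(a₂, b₂) = (3.78, 1.66) − 0.04·(5.9, 12.82) = (3.544, 1.1472)
(a₃, b₃) = (3.544, 1.1472) − 0.04·(5.9408, 7.928) = (3.306368, 0.83008)
(a₄, b₄) = (3.306368, 0.83008) − 0.04·(5.782656, 4.994432) = (3.07506176, 0.63030272)

(3.07506176, 0.63030272)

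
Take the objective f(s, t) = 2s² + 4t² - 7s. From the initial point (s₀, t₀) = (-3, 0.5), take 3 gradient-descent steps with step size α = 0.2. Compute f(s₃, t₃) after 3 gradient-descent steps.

-6.075456

∇f = (4s - 7, 8t)
(s₁, t₁) = (-3, 0.5) − 0.2·(-19, 4) = (0.8, -0.3)
(s₂, t₂) = (0.8, -0.3) − 0.2·(-3.8, -2.4) = (1.56, 0.18)
(s₃, t₃) = (1.56, 0.18) − 0.2·(-0.76, 1.44) = (1.712, -0.108)
f(1.712, -0.108) = -6.075456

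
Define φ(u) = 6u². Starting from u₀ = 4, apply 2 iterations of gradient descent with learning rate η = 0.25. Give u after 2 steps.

φ′(u) = 12u
u₁ = 4 − 0.25·48 = -8
u₂ = -8 − 0.25·(-96) = 16

16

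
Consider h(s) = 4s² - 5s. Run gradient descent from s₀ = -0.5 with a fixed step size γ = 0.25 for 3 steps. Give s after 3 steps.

1.75

h′(s) = 8s - 5
s₁ = -0.5 − 0.25·(-9) = 1.75
s₂ = 1.75 − 0.25·9 = -0.5
s₃ = -0.5 − 0.25·(-9) = 1.75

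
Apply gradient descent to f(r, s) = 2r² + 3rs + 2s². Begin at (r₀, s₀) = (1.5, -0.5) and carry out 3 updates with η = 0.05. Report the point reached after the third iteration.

∇f = (4r + 3s, 3r + 4s)
(r₁, s₁) = (1.5, -0.5) − 0.05·(4.5, 2.5) = (1.275, -0.625)
(r₂, s₂) = (1.275, -0.625) − 0.05·(3.225, 1.325) = (1.11375, -0.69125)
(r₃, s₃) = (1.11375, -0.69125) − 0.05·(2.38125, 0.57625) = (0.9946875, -0.7200625)

(0.9946875, -0.7200625)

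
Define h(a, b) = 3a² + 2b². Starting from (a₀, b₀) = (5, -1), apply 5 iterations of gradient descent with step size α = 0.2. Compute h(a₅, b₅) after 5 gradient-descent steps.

0.0000078848

∇h = (6a, 4b)
Step 1: at (5, -1), ∇h = (30, -4) → (5, -1) − 0.2·(30, -4) = (-1, -0.2)
Step 2: at (-1, -0.2), ∇h = (-6, -0.8) → (-1, -0.2) − 0.2·(-6, -0.8) = (0.2, -0.04)
Step 3: at (0.2, -0.04), ∇h = (1.2, -0.16) → (0.2, -0.04) − 0.2·(1.2, -0.16) = (-0.04, -0.008)
Step 4: at (-0.04, -0.008), ∇h = (-0.24, -0.032) → (-0.04, -0.008) − 0.2·(-0.24, -0.032) = (0.008, -0.0016)
Step 5: at (0.008, -0.0016), ∇h = (0.048, -0.0064) → (0.008, -0.0016) − 0.2·(0.048, -0.0064) = (-0.0016, -0.00032)
h(-0.0016, -0.00032) = 0.0000078848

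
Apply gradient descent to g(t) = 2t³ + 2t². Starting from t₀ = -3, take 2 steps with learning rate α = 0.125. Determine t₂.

g′(t) = 6t² + 4t
t₁ = -3 − 0.125·42 = -8.25
t₂ = -8.25 − 0.125·375.375 = -55.171875

-55.171875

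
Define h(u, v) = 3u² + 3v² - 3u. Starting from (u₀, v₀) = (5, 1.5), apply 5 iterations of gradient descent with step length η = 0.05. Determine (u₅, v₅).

(1.256315, 0.252105)

∇h = (6u - 3, 6v)
Step 1: at (5, 1.5), ∇h = (27, 9) → (5, 1.5) − 0.05·(27, 9) = (3.65, 1.05)
Step 2: at (3.65, 1.05), ∇h = (18.9, 6.3) → (3.65, 1.05) − 0.05·(18.9, 6.3) = (2.705, 0.735)
Step 3: at (2.705, 0.735), ∇h = (13.23, 4.41) → (2.705, 0.735) − 0.05·(13.23, 4.41) = (2.0435, 0.5145)
Step 4: at (2.0435, 0.5145), ∇h = (9.261, 3.087) → (2.0435, 0.5145) − 0.05·(9.261, 3.087) = (1.58045, 0.36015)
Step 5: at (1.58045, 0.36015), ∇h = (6.4827, 2.1609) → (1.58045, 0.36015) − 0.05·(6.4827, 2.1609) = (1.256315, 0.252105)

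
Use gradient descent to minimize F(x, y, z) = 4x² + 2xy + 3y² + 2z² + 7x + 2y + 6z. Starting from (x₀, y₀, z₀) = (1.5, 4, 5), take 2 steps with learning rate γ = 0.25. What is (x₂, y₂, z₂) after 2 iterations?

∇F = (8x + 2y + 7, 2x + 6y + 2, 4z + 6)
(x₁, y₁, z₁) = (1.5, 4, 5) − 0.25·(27, 29, 26) = (-5.25, -3.25, -1.5)
(x₂, y₂, z₂) = (-5.25, -3.25, -1.5) − 0.25·(-41.5, -28, 0) = (5.125, 3.75, -1.5)

(5.125, 3.75, -1.5)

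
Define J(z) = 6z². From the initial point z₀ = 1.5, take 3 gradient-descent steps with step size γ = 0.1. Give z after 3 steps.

-0.012

J′(z) = 12z
Step 1: J′(1.5) = 18; z₁ = 1.5 − 0.1·18 = -0.3
Step 2: J′(-0.3) = -3.6; z₂ = -0.3 − 0.1·(-3.6) = 0.06
Step 3: J′(0.06) = 0.72; z₃ = 0.06 − 0.1·0.72 = -0.012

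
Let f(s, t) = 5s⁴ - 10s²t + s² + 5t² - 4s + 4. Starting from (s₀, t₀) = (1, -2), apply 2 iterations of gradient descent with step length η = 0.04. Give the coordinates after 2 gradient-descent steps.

(1.6303744, 0.21696)

∇f = (20s³ - 20st + 2s - 4, -10s² + 10t)
(s₁, t₁) = (1, -2) − 0.04·(58, -30) = (-1.32, -0.8)
(s₂, t₂) = (-1.32, -0.8) − 0.04·(-73.75936, -25.424) = (1.6303744, 0.21696)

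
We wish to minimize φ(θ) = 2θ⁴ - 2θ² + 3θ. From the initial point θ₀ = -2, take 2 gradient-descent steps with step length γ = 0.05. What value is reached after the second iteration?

0.52015

φ′(θ) = 8θ³ - 4θ + 3
Step 1: φ′(-2) = -53; θ₁ = -2 − 0.05·(-53) = 0.65
Step 2: φ′(0.65) = 2.597; θ₂ = 0.65 − 0.05·2.597 = 0.52015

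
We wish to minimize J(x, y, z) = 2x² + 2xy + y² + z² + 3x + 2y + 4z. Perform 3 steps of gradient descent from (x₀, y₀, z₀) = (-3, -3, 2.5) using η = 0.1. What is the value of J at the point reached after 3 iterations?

∇J = (4x + 2y + 3, 2x + 2y + 2, 2z + 4)
(x₁, y₁, z₁) = (-3, -3, 2.5) − 0.1·(-15, -10, 9) = (-1.5, -2, 1.6)
(x₂, y₂, z₂) = (-1.5, -2, 1.6) − 0.1·(-7, -5, 7.2) = (-0.8, -1.5, 0.88)
(x₃, y₃, z₃) = (-0.8, -1.5, 0.88) − 0.1·(-3.2, -2.6, 5.76) = (-0.48, -1.24, 0.304)
J(-0.48, -1.24, 0.304) = 0.577216

0.577216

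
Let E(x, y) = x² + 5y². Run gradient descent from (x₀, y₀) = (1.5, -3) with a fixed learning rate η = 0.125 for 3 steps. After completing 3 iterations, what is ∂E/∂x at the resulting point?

1.265625

∇E = (2x, 10y)
Step 1: at (1.5, -3), ∇E = (3, -30) → (1.5, -3) − 0.125·(3, -30) = (1.125, 0.75)
Step 2: at (1.125, 0.75), ∇E = (2.25, 7.5) → (1.125, 0.75) − 0.125·(2.25, 7.5) = (0.84375, -0.1875)
Step 3: at (0.84375, -0.1875), ∇E = (1.6875, -1.875) → (0.84375, -0.1875) − 0.125·(1.6875, -1.875) = (0.6328125, 0.046875)
∂E/∂x at (0.6328125, 0.046875) = 1.265625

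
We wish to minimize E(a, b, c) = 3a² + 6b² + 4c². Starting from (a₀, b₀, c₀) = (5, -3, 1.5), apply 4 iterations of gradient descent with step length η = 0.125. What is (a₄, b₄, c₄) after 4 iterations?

(0.01953125, -0.1875, 0)

∇E = (6a, 12b, 8c)
Step 1: at (5, -3, 1.5), ∇E = (30, -36, 12) → (5, -3, 1.5) − 0.125·(30, -36, 12) = (1.25, 1.5, 0)
Step 2: at (1.25, 1.5, 0), ∇E = (7.5, 18, 0) → (1.25, 1.5, 0) − 0.125·(7.5, 18, 0) = (0.3125, -0.75, 0)
Step 3: at (0.3125, -0.75, 0), ∇E = (1.875, -9, 0) → (0.3125, -0.75, 0) − 0.125·(1.875, -9, 0) = (0.078125, 0.375, 0)
Step 4: at (0.078125, 0.375, 0), ∇E = (0.46875, 4.5, 0) → (0.078125, 0.375, 0) − 0.125·(0.46875, 4.5, 0) = (0.01953125, -0.1875, 0)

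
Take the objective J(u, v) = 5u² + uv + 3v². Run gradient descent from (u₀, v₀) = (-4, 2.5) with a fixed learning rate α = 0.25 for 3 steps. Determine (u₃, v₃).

(12.3046875, 2.609375)

∇J = (10u + v, u + 6v)
(u₁, v₁) = (-4, 2.5) − 0.25·(-37.5, 11) = (5.375, -0.25)
(u₂, v₂) = (5.375, -0.25) − 0.25·(53.5, 3.875) = (-8, -1.21875)
(u₃, v₃) = (-8, -1.21875) − 0.25·(-81.21875, -15.3125) = (12.3046875, 2.609375)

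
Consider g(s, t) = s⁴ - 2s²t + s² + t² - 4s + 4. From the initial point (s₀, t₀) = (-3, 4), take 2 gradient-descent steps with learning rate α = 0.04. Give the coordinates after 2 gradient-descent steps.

∇g = (4s³ - 4st + 2s - 4, -2s² + 2t)
Step 1: at (-3, 4), ∇g = (-70, -10) → (-3, 4) − 0.04·(-70, -10) = (-0.2, 4.4)
Step 2: at (-0.2, 4.4), ∇g = (-0.912, 8.72) → (-0.2, 4.4) − 0.04·(-0.912, 8.72) = (-0.16352, 4.0512)

(-0.16352, 4.0512)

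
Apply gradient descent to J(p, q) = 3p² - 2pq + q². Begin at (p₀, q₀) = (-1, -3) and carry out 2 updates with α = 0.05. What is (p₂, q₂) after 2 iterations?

(-0.98, -2.62)

∇J = (6p - 2q, -2p + 2q)
Step 1: at (-1, -3), ∇J = (0, -4) → (-1, -3) − 0.05·(0, -4) = (-1, -2.8)
Step 2: at (-1, -2.8), ∇J = (-0.4, -3.6) → (-1, -2.8) − 0.05·(-0.4, -3.6) = (-0.98, -2.62)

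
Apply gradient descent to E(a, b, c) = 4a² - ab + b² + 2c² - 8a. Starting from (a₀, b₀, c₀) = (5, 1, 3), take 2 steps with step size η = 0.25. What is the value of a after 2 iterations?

5.1875

∇E = (8a - b - 8, -a + 2b, 4c)
Step 1: at (5, 1, 3), ∇E = (31, -3, 12) → (5, 1, 3) − 0.25·(31, -3, 12) = (-2.75, 1.75, 0)
Step 2: at (-2.75, 1.75, 0), ∇E = (-31.75, 6.25, 0) → (-2.75, 1.75, 0) − 0.25·(-31.75, 6.25, 0) = (5.1875, 0.1875, 0)
a = 5.1875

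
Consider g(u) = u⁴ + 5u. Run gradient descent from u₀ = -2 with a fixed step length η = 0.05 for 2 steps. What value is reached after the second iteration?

-0.845075

g′(u) = 4u³ + 5
Step 1: g′(-2) = -27; u₁ = -2 − 0.05·(-27) = -0.65
Step 2: g′(-0.65) = 3.9015; u₂ = -0.65 − 0.05·3.9015 = -0.845075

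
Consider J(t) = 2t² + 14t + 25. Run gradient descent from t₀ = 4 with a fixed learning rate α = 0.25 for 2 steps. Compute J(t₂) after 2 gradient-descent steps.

J′(t) = 4t + 14
Step 1: J′(4) = 30; t₁ = 4 − 0.25·30 = -3.5
Step 2: J′(-3.5) = 0; t₂ = -3.5 − 0.25·0 = -3.5
J(-3.5) = 0.5

0.5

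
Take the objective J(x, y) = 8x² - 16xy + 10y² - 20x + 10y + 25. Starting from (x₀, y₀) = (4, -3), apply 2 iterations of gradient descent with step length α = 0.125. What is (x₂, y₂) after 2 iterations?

(32.5, -33.125)

∇J = (16x - 16y - 20, -16x + 20y + 10)
(x₁, y₁) = (4, -3) − 0.125·(92, -114) = (-7.5, 11.25)
(x₂, y₂) = (-7.5, 11.25) − 0.125·(-320, 355) = (32.5, -33.125)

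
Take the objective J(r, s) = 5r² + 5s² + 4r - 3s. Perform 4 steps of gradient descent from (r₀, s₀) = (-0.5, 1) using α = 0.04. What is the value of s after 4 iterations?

0.39072

∇J = (10r + 4, 10s - 3)
Step 1: at (-0.5, 1), ∇J = (-1, 7) → (-0.5, 1) − 0.04·(-1, 7) = (-0.46, 0.72)
Step 2: at (-0.46, 0.72), ∇J = (-0.6, 4.2) → (-0.46, 0.72) − 0.04·(-0.6, 4.2) = (-0.436, 0.552)
Step 3: at (-0.436, 0.552), ∇J = (-0.36, 2.52) → (-0.436, 0.552) − 0.04·(-0.36, 2.52) = (-0.4216, 0.4512)
Step 4: at (-0.4216, 0.4512), ∇J = (-0.216, 1.512) → (-0.4216, 0.4512) − 0.04·(-0.216, 1.512) = (-0.41296, 0.39072)
s = 0.39072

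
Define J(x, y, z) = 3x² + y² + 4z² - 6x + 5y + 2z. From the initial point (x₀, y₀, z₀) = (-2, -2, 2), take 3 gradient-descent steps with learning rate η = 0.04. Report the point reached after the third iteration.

(-0.316928, -2.110656, 0.457472)

∇J = (6x - 6, 2y + 5, 8z + 2)
Step 1: at (-2, -2, 2), ∇J = (-18, 1, 18) → (-2, -2, 2) − 0.04·(-18, 1, 18) = (-1.28, -2.04, 1.28)
Step 2: at (-1.28, -2.04, 1.28), ∇J = (-13.68, 0.92, 12.24) → (-1.28, -2.04, 1.28) − 0.04·(-13.68, 0.92, 12.24) = (-0.7328, -2.0768, 0.7904)
Step 3: at (-0.7328, -2.0768, 0.7904), ∇J = (-10.3968, 0.8464, 8.3232) → (-0.7328, -2.0768, 0.7904) − 0.04·(-10.3968, 0.8464, 8.3232) = (-0.316928, -2.110656, 0.457472)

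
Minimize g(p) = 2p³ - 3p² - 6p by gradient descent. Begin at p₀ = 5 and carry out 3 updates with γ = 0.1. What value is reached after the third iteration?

g′(p) = 6p² - 6p - 6
p₁ = 5 − 0.1·114 = -6.4
p₂ = -6.4 − 0.1·278.16 = -34.216
p₃ = -34.216 − 0.1·7223.703936 = -756.5863936

-756.5863936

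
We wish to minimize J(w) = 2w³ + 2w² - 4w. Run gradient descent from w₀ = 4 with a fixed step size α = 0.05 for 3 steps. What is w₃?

J′(w) = 6w² + 4w - 4
Step 1: J′(4) = 108; w₁ = 4 − 0.05·108 = -1.4
Step 2: J′(-1.4) = 2.16; w₂ = -1.4 − 0.05·2.16 = -1.508
Step 3: J′(-1.508) = 3.612384; w₃ = -1.508 − 0.05·3.612384 = -1.6886192

-1.6886192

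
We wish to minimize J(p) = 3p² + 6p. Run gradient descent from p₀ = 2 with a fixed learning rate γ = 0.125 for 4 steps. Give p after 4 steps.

J′(p) = 6p + 6
Step 1: J′(2) = 18; p₁ = 2 − 0.125·18 = -0.25
Step 2: J′(-0.25) = 4.5; p₂ = -0.25 − 0.125·4.5 = -0.8125
Step 3: J′(-0.8125) = 1.125; p₃ = -0.8125 − 0.125·1.125 = -0.953125
Step 4: J′(-0.953125) = 0.28125; p₄ = -0.953125 − 0.125·0.28125 = -0.98828125

-0.98828125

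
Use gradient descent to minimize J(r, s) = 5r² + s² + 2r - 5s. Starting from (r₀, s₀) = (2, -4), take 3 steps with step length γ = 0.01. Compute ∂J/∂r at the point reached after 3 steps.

∇J = (10r + 2, 2s - 5)
(r₁, s₁) = (2, -4) − 0.01·(22, -13) = (1.78, -3.87)
(r₂, s₂) = (1.78, -3.87) − 0.01·(19.8, -12.74) = (1.582, -3.7426)
(r₃, s₃) = (1.582, -3.7426) − 0.01·(17.82, -12.4852) = (1.4038, -3.617748)
∂J/∂r at (1.4038, -3.617748) = 16.038

16.038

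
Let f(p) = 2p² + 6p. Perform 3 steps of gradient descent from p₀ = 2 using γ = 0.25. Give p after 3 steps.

-1.5

f′(p) = 4p + 6
p₁ = 2 − 0.25·14 = -1.5
p₂ = -1.5 − 0.25·0 = -1.5
p₃ = -1.5 − 0.25·0 = -1.5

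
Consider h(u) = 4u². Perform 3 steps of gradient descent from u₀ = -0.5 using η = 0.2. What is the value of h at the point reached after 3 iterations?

h′(u) = 8u
Step 1: h′(-0.5) = -4; u₁ = -0.5 − 0.2·(-4) = 0.3
Step 2: h′(0.3) = 2.4; u₂ = 0.3 − 0.2·2.4 = -0.18
Step 3: h′(-0.18) = -1.44; u₃ = -0.18 − 0.2·(-1.44) = 0.108
h(0.108) = 0.046656

0.046656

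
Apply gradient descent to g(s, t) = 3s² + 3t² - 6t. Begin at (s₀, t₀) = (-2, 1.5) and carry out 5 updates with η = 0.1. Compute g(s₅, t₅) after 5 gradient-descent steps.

∇g = (6s, 6t - 6)
Step 1: at (-2, 1.5), ∇g = (-12, 3) → (-2, 1.5) − 0.1·(-12, 3) = (-0.8, 1.2)
Step 2: at (-0.8, 1.2), ∇g = (-4.8, 1.2) → (-0.8, 1.2) − 0.1·(-4.8, 1.2) = (-0.32, 1.08)
Step 3: at (-0.32, 1.08), ∇g = (-1.92, 0.48) → (-0.32, 1.08) − 0.1·(-1.92, 0.48) = (-0.128, 1.032)
Step 4: at (-0.128, 1.032), ∇g = (-0.768, 0.192) → (-0.128, 1.032) − 0.1·(-0.768, 0.192) = (-0.0512, 1.0128)
Step 5: at (-0.0512, 1.0128), ∇g = (-0.3072, 0.0768) → (-0.0512, 1.0128) − 0.1·(-0.3072, 0.0768) = (-0.02048, 1.00512)
g(-0.02048, 1.00512) = -2.9986630656

-2.9986630656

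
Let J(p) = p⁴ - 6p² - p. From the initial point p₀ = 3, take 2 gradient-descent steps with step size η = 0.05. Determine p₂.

J′(p) = 4p³ - 12p - 1
Step 1: J′(3) = 71; p₁ = 3 − 0.05·71 = -0.55
Step 2: J′(-0.55) = 4.9345; p₂ = -0.55 − 0.05·4.9345 = -0.796725

-0.796725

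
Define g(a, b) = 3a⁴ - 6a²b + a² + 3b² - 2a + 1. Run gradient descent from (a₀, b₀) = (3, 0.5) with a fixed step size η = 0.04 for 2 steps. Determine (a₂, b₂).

(378.65184, 23.1368)

∇g = (12a³ - 12ab + 2a - 2, -6a² + 6b)
Step 1: at (3, 0.5), ∇g = (310, -51) → (3, 0.5) − 0.04·(310, -51) = (-9.4, 2.54)
Step 2: at (-9.4, 2.54), ∇g = (-9701.296, -514.92) → (-9.4, 2.54) − 0.04·(-9701.296, -514.92) = (378.65184, 23.1368)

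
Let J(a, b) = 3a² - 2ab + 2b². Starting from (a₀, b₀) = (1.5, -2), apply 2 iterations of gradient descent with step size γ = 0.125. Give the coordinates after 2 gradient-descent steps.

(-0.1875, -0.34375)

∇J = (6a - 2b, -2a + 4b)
Step 1: at (1.5, -2), ∇J = (13, -11) → (1.5, -2) − 0.125·(13, -11) = (-0.125, -0.625)
Step 2: at (-0.125, -0.625), ∇J = (0.5, -2.25) → (-0.125, -0.625) − 0.125·(0.5, -2.25) = (-0.1875, -0.34375)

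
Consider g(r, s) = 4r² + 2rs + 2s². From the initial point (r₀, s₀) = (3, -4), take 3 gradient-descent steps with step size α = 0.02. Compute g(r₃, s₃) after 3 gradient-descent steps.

27.226874380288

∇g = (8r + 2s, 2r + 4s)
(r₁, s₁) = (3, -4) − 0.02·(16, -10) = (2.68, -3.8)
(r₂, s₂) = (2.68, -3.8) − 0.02·(13.84, -9.84) = (2.4032, -3.6032)
(r₃, s₃) = (2.4032, -3.6032) − 0.02·(12.0192, -9.6064) = (2.162816, -3.411072)
g(2.162816, -3.411072) = 27.226874380288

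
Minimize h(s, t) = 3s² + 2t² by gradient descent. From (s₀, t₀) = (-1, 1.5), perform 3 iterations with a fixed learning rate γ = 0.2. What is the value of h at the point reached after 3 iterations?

0.00048

∇h = (6s, 4t)
(s₁, t₁) = (-1, 1.5) − 0.2·(-6, 6) = (0.2, 0.3)
(s₂, t₂) = (0.2, 0.3) − 0.2·(1.2, 1.2) = (-0.04, 0.06)
(s₃, t₃) = (-0.04, 0.06) − 0.2·(-0.24, 0.24) = (0.008, 0.012)
h(0.008, 0.012) = 0.00048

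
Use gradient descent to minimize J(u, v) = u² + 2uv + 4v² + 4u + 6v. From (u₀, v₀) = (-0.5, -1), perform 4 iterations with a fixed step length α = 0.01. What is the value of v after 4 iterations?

-0.89247976

∇J = (2u + 2v + 4, 2u + 8v + 6)
Step 1: at (-0.5, -1), ∇J = (1, -3) → (-0.5, -1) − 0.01·(1, -3) = (-0.51, -0.97)
Step 2: at (-0.51, -0.97), ∇J = (1.04, -2.78) → (-0.51, -0.97) − 0.01·(1.04, -2.78) = (-0.5204, -0.9422)
Step 3: at (-0.5204, -0.9422), ∇J = (1.0748, -2.5784) → (-0.5204, -0.9422) − 0.01·(1.0748, -2.5784) = (-0.531148, -0.916416)
Step 4: at (-0.531148, -0.916416), ∇J = (1.104872, -2.393624) → (-0.531148, -0.916416) − 0.01·(1.104872, -2.393624) = (-0.54219672, -0.89247976)
v = -0.89247976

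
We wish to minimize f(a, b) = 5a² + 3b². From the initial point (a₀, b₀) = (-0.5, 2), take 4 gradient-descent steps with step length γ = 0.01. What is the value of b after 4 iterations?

1.56149792

∇f = (10a, 6b)
Step 1: at (-0.5, 2), ∇f = (-5, 12) → (-0.5, 2) − 0.01·(-5, 12) = (-0.45, 1.88)
Step 2: at (-0.45, 1.88), ∇f = (-4.5, 11.28) → (-0.45, 1.88) − 0.01·(-4.5, 11.28) = (-0.405, 1.7672)
Step 3: at (-0.405, 1.7672), ∇f = (-4.05, 10.6032) → (-0.405, 1.7672) − 0.01·(-4.05, 10.6032) = (-0.3645, 1.661168)
Step 4: at (-0.3645, 1.661168), ∇f = (-3.645, 9.967008) → (-0.3645, 1.661168) − 0.01·(-3.645, 9.967008) = (-0.32805, 1.56149792)
b = 1.56149792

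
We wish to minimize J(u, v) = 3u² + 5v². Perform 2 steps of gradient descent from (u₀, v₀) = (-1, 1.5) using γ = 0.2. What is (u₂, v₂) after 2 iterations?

(-0.04, 1.5)

∇J = (6u, 10v)
(u₁, v₁) = (-1, 1.5) − 0.2·(-6, 15) = (0.2, -1.5)
(u₂, v₂) = (0.2, -1.5) − 0.2·(1.2, -15) = (-0.04, 1.5)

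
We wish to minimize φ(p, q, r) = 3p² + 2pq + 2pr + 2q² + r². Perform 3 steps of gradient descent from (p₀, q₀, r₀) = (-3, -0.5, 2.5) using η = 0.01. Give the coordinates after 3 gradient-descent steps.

∇φ = (6p + 2q + 2r, 2p + 4q, 2p + 2r)
(p₁, q₁, r₁) = (-3, -0.5, 2.5) − 0.01·(-14, -8, -1) = (-2.86, -0.42, 2.51)
(p₂, q₂, r₂) = (-2.86, -0.42, 2.51) − 0.01·(-12.98, -7.4, -0.7) = (-2.7302, -0.346, 2.517)
(p₃, q₃, r₃) = (-2.7302, -0.346, 2.517) − 0.01·(-12.0392, -6.8444, -0.4264) = (-2.609808, -0.277556, 2.521264)

(-2.609808, -0.277556, 2.521264)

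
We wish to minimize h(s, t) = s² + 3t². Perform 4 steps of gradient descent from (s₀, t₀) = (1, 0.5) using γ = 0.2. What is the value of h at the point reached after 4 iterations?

∇h = (2s, 6t)
(s₁, t₁) = (1, 0.5) − 0.2·(2, 3) = (0.6, -0.1)
(s₂, t₂) = (0.6, -0.1) − 0.2·(1.2, -0.6) = (0.36, 0.02)
(s₃, t₃) = (0.36, 0.02) − 0.2·(0.72, 0.12) = (0.216, -0.004)
(s₄, t₄) = (0.216, -0.004) − 0.2·(0.432, -0.024) = (0.1296, 0.0008)
h(0.1296, 0.0008) = 0.01679808

0.01679808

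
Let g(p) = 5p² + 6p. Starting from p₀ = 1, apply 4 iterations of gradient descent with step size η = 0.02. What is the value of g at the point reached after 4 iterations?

0.347483648

g′(p) = 10p + 6
p₁ = 1 − 0.02·16 = 0.68
p₂ = 0.68 − 0.02·12.8 = 0.424
p₃ = 0.424 − 0.02·10.24 = 0.2192
p₄ = 0.2192 − 0.02·8.192 = 0.05536
g(0.05536) = 0.347483648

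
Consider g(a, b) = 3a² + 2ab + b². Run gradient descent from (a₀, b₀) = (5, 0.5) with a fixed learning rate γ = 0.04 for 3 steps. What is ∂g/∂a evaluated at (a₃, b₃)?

∇g = (6a + 2b, 2a + 2b)
Step 1: at (5, 0.5), ∇g = (31, 11) → (5, 0.5) − 0.04·(31, 11) = (3.76, 0.06)
Step 2: at (3.76, 0.06), ∇g = (22.68, 7.64) → (3.76, 0.06) − 0.04·(22.68, 7.64) = (2.8528, -0.2456)
Step 3: at (2.8528, -0.2456), ∇g = (16.6256, 5.2144) → (2.8528, -0.2456) − 0.04·(16.6256, 5.2144) = (2.187776, -0.454176)
∂g/∂a at (2.187776, -0.454176) = 12.218304

12.218304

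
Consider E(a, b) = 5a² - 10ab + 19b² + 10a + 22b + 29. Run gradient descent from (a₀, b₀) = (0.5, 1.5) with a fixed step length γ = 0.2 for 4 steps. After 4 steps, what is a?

-1436.876

∇E = (10a - 10b + 10, -10a + 38b + 22)
Step 1: at (0.5, 1.5), ∇E = (0, 74) → (0.5, 1.5) − 0.2·(0, 74) = (0.5, -13.3)
Step 2: at (0.5, -13.3), ∇E = (148, -488.4) → (0.5, -13.3) − 0.2·(148, -488.4) = (-29.1, 84.38)
Step 3: at (-29.1, 84.38), ∇E = (-1124.8, 3519.44) → (-29.1, 84.38) − 0.2·(-1124.8, 3519.44) = (195.86, -619.508)
Step 4: at (195.86, -619.508), ∇E = (8163.68, -25477.904) → (195.86, -619.508) − 0.2·(8163.68, -25477.904) = (-1436.876, 4476.0728)
a = -1436.876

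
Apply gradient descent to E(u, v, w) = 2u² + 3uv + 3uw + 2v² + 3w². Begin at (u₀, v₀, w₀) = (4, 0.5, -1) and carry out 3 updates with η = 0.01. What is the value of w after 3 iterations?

∇E = (4u + 3v + 3w, 3u + 4v, 3u + 6w)
Step 1: at (4, 0.5, -1), ∇E = (14.5, 14, 6) → (4, 0.5, -1) − 0.01·(14.5, 14, 6) = (3.855, 0.36, -1.06)
Step 2: at (3.855, 0.36, -1.06), ∇E = (13.32, 13.005, 5.205) → (3.855, 0.36, -1.06) − 0.01·(13.32, 13.005, 5.205) = (3.7218, 0.22995, -1.11205)
Step 3: at (3.7218, 0.22995, -1.11205), ∇E = (12.2409, 12.0852, 4.4931) → (3.7218, 0.22995, -1.11205) − 0.01·(12.2409, 12.0852, 4.4931) = (3.599391, 0.109098, -1.156981)
w = -1.156981

-1.156981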